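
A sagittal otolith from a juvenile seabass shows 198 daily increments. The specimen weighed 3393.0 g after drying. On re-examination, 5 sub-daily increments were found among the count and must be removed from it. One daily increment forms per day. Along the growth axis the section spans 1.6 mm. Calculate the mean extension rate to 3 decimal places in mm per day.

0.008 mm per day

Correcting the raw count gives 198 − 5 = 193 true daily increments.
Extension rate ≈ 1.6 / 193 = 0.008 mm per day.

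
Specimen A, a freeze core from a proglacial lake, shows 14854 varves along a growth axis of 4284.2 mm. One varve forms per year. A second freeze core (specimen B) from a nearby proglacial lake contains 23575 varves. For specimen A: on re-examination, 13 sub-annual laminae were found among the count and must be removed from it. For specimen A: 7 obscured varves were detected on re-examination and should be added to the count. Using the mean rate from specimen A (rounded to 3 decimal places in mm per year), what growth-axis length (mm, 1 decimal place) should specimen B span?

Specimen A: correcting the raw count gives 14854 − 13 + 7 = 14848 true varves.
A: 4284.2 mm over 14848 years gives 4284.2 / 14848 ≈ 0.289 mm/year.
B's length ≈ 0.289 × 23575 = 6813.2 mm.

6813.2 mm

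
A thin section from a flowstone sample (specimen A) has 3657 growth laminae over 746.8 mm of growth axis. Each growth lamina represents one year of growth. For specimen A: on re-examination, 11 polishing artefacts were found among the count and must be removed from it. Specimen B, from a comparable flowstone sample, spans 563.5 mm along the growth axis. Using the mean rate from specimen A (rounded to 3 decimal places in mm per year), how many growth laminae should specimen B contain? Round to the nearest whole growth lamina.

Specimen A: true growth lamina count = 3657 − 11 = 3646.
A: 746.8 mm over 3646 years gives 746.8 / 3646 ≈ 0.205 mm/year.
Specimen B: 563.5 mm / 0.205 mm per year = 2748.78 years ≈ 2749 growth laminae.

2749 growth laminae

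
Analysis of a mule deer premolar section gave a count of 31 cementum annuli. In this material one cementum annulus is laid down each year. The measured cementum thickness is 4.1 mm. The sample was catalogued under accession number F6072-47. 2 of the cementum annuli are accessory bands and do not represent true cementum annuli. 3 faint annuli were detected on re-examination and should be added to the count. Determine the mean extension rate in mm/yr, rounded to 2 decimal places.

0.13 mm/yr

After corrections the count is 31 − 2 + 3 = 32 cementum annuli.
Extension rate ≈ 4.1 / 32 = 0.13 mm/yr.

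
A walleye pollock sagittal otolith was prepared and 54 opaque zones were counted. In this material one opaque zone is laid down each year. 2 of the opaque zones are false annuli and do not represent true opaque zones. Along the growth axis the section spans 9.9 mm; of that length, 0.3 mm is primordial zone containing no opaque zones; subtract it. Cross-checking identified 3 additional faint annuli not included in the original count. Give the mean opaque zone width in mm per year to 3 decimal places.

After corrections the count is 54 − 2 + 3 = 55 opaque zones.
Net length = 9.9 − 0.3 = 9.6 mm.
9.6 mm over 55 years gives 9.6 / 55 ≈ 0.175 mm per year.

0.175 mm per year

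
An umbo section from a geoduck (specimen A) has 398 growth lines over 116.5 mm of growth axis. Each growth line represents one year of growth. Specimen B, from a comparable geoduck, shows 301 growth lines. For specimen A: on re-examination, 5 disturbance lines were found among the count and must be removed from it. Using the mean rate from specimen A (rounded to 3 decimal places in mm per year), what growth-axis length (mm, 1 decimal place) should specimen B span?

Specimen A: correcting the raw count gives 398 − 5 = 393 true growth lines.
A: 116.5 mm over 393 years gives 116.5 / 393 ≈ 0.296 mm per year.
B's length ≈ 0.296 × 301 = 89.1 mm.

89.1 mm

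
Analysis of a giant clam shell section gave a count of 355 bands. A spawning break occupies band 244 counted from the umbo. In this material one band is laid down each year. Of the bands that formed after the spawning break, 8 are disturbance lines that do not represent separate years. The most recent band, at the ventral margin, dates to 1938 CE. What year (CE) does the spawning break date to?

Between band 244 and the ventral margin there are 355 − 244 = 111 bands.
Excluding 8 false bands: 111 − 8 = 103.
Counting back 103 years from 1938 CE places the spawning break in 1938 − 103 = 1835 CE.

1835 CE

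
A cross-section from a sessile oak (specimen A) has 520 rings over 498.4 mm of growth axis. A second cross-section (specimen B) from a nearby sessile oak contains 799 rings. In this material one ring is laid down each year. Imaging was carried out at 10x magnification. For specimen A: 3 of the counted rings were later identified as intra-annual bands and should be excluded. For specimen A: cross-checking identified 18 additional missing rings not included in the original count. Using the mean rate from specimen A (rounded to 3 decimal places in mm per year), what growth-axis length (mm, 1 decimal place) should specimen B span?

744.7 mm

Specimen A: correcting the raw count gives 520 − 3 + 18 = 535 true rings.
A: Mean rate = 498.4 mm / 535 years ≈ 0.932 mm per year.
B's length ≈ 0.932 × 799 = 744.7 mm.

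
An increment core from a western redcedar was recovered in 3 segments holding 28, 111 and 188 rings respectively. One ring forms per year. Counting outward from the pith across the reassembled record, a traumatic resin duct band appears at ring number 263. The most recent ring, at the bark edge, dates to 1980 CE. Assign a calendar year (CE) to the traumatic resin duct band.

1916 CE

Total rings = 28 + 111 + 188 = 327.
The traumatic resin duct band sits at ring 263 from the pith, so 327 − 263 = 64 rings formed after it.
1980 − 64 = 1916 CE.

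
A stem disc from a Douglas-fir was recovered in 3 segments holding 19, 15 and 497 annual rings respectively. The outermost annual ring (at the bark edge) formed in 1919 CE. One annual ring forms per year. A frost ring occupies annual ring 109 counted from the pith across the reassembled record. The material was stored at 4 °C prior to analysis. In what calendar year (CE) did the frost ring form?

Total annual rings = 19 + 15 + 497 = 531.
Between annual ring 109 and the bark edge there are 531 − 109 = 422 annual rings.
Counting back 422 years from 1919 CE places the frost ring in 1919 − 422 = 1497 CE.

1497 CE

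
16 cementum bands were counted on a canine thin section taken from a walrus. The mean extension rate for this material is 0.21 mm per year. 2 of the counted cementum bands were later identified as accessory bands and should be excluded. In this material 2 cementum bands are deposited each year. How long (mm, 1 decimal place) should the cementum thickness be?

After corrections the count is 16 − 2 = 14 cementum bands.
Dividing by 2 cementum bands per year: 14 / 2 = 7 years.
Predicted length = 0.21 mm/year × 7 years = 1.5 mm.

1.5 mm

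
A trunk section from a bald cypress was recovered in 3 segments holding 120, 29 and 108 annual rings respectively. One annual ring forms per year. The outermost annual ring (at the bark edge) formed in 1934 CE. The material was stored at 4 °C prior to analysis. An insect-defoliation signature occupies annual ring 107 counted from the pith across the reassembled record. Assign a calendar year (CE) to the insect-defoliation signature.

1784 CE

Total annual rings = 120 + 29 + 108 = 257.
257 − 107 = 150 annual rings lie beyond the insect-defoliation signature toward the bark edge.
Counting back 150 years from 1934 CE places the insect-defoliation signature in 1934 − 150 = 1784 CE.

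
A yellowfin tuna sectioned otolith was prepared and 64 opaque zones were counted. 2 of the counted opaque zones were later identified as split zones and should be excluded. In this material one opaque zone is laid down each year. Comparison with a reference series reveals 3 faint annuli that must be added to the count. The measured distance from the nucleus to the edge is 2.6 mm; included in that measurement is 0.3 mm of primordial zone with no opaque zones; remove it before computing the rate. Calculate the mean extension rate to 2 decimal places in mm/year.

Adjusted count: 64 − 2 + 3 = 65 opaque zones.
The growth record spans 2.6 − 0.3 = 2.3 mm.
Mean rate = 2.3 mm / 65 years ≈ 0.04 mm/year.

0.04 mm/year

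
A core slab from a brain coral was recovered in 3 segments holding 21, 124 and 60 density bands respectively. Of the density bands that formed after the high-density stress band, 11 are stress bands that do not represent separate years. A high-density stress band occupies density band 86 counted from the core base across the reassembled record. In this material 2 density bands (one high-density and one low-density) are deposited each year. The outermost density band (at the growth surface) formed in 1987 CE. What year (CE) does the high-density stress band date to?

Total density bands = 21 + 124 + 60 = 205.
The high-density stress band sits at density band 86 from the core base, so 205 − 86 = 119 density bands formed after it.
Removing the 11 false density bands leaves 119 − 11 = 108 true density bands beyond the high-density stress band.
108 density bands at 2 per year is 108 / 2 = 54 years.
1987 − 54 = 1933 CE.

1933 CE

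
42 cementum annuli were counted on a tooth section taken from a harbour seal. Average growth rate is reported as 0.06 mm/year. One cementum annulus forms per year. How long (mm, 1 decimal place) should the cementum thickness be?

The record spans 42 years at 0.06 mm per year.
42 years at 0.06 mm/year gives 0.06 × 42 = 2.5 mm.

2.5 mm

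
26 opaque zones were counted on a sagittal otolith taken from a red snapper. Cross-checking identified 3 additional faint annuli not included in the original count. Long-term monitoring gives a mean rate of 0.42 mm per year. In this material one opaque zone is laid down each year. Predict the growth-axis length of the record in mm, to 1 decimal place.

Adjusted count: 26 + 3 = 29 opaque zones.
29 years at 0.42 mm/year gives 0.42 × 29 = 12.2 mm.

12.2 mm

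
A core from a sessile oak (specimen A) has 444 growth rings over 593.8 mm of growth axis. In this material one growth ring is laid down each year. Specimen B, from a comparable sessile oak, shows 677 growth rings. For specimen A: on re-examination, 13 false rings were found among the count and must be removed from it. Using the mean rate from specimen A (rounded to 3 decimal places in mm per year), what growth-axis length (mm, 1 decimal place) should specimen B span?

932.9 mm

Specimen A: adjusted count: 444 − 13 = 431 growth rings.
A: Extension rate ≈ 593.8 / 431 = 1.378 mm per year.
For B, 1.378 mm/year × 677 years = 932.9 mm.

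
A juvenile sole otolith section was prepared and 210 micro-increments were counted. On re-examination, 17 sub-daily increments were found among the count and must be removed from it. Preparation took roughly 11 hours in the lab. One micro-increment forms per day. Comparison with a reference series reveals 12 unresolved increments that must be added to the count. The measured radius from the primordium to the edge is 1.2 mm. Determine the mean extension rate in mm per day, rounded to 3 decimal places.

After corrections the count is 210 − 17 + 12 = 205 micro-increments.
Extension rate ≈ 1.2 / 205 = 0.006 mm per day.

0.006 mm per day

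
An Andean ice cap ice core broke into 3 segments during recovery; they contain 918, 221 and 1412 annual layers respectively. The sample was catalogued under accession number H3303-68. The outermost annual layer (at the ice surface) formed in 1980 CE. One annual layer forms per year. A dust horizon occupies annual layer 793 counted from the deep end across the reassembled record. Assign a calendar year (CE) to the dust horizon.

222 CE

Total annual layers = 918 + 221 + 1412 = 2551.
Between annual layer 793 and the ice surface there are 2551 − 793 = 1758 annual layers.
1980 − 1758 = 222 CE.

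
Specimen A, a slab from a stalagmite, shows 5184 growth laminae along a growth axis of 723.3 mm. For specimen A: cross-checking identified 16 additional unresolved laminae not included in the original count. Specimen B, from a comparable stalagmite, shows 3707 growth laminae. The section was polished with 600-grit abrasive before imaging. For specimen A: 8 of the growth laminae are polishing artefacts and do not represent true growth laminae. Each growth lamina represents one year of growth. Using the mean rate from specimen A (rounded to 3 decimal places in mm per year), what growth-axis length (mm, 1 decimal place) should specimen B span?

Specimen A: adjusted count: 5184 − 8 + 16 = 5192 growth laminae.
A: 723.3 mm over 5192 years gives 723.3 / 5192 ≈ 0.139 mm/yr.
For B, 0.139 mm/year × 3707 years = 515.3 mm.

515.3 mm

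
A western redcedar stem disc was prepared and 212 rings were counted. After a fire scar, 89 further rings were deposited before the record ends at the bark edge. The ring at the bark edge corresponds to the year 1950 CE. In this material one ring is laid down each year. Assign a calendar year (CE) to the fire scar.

89 rings formed after the fire scar.
Counting back 89 years from 1950 CE places the fire scar in 1950 − 89 = 1861 CE.

1861 CE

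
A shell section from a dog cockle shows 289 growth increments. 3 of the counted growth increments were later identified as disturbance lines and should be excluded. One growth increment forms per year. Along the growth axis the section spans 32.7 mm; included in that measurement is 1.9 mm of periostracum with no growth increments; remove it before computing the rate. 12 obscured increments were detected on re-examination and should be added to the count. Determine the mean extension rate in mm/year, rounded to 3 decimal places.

True growth increment count = 289 − 3 + 12 = 298.
The growth record spans 32.7 − 1.9 = 30.8 mm.
Mean rate = 30.8 mm / 298 years ≈ 0.103 mm/year.

0.103 mm/year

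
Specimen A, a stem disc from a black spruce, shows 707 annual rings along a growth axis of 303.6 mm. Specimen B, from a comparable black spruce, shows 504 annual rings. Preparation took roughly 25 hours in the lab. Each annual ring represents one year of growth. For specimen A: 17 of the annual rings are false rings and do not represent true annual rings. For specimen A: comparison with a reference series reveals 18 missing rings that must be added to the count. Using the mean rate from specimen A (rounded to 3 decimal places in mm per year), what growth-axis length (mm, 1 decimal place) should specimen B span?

216.2 mm

Specimen A: after corrections the count is 707 − 17 + 18 = 708 annual rings.
A: Extension rate ≈ 303.6 / 708 = 0.429 mm/year.
B's length ≈ 0.429 × 504 = 216.2 mm.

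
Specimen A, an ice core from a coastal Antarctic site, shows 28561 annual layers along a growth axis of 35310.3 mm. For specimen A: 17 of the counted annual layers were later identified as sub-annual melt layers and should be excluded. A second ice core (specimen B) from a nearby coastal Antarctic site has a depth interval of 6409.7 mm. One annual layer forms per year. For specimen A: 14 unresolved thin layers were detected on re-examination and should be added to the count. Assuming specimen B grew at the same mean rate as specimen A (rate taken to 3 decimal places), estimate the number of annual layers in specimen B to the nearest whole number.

5186 annual layers

Specimen A: after corrections the count is 28561 − 17 + 14 = 28558 annual layers.
A: 35310.3 mm over 28558 years gives 35310.3 / 28558 ≈ 1.236 mm/yr.
For B, 6409.7 / 1.236 = 5185.84 years ≈ 5186 annual layers.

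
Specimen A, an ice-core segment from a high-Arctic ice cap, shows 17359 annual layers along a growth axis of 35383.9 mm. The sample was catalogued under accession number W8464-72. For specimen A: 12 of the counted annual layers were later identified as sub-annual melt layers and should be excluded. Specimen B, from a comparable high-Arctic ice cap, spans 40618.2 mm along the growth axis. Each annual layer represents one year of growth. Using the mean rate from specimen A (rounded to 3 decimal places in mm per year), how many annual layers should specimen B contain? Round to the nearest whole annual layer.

19911 annual layers

Specimen A: after corrections the count is 17359 − 12 = 17347 annual layers.
A: Mean rate = 35383.9 mm / 17347 years ≈ 2.040 mm/year.
Specimen B: 40618.2 mm / 2.040 mm per year = 19910.88 years ≈ 19911 annual layers.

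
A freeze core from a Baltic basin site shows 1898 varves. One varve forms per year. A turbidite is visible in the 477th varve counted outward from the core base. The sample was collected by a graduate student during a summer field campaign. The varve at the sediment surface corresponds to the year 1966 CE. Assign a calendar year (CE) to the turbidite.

545 CE

The turbidite sits at varve 477 from the core base, so 1898 − 477 = 1421 varves formed after it.
1966 − 1421 = 545 CE.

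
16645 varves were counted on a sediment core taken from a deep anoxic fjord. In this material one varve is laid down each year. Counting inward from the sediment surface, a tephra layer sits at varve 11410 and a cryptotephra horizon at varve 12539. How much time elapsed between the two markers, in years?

1129 yr

The two markers are separated by 12539 − 11410 = 1129 varves.
That is 1129 years at one varve per year.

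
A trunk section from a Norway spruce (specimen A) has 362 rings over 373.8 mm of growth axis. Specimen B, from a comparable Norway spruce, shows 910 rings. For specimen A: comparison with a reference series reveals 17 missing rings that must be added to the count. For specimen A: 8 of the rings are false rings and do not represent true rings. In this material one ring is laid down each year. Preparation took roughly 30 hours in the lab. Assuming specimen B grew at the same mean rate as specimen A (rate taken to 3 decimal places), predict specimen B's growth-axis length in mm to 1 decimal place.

Specimen A: adjusted count: 362 − 8 + 17 = 371 rings.
A: Mean rate = 373.8 mm / 371 years ≈ 1.008 mm per year.
B's length ≈ 1.008 × 910 = 917.3 mm.

917.3 mm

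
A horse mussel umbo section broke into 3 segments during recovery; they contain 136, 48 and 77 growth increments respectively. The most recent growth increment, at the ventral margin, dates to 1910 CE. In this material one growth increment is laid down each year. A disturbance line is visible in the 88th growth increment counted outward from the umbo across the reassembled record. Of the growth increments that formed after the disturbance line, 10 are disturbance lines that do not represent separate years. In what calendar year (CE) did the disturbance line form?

Total growth increments = 136 + 48 + 77 = 261.
261 − 88 = 173 growth increments lie beyond the disturbance line toward the ventral margin.
Removing the 10 false growth increments leaves 173 − 10 = 163 true growth increments beyond the disturbance line.
Counting back 163 years from 1910 CE places the disturbance line in 1910 − 163 = 1747 CE.

1747 CE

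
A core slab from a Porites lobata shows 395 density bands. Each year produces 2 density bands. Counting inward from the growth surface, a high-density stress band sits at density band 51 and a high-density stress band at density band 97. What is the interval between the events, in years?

23 years

The two markers are separated by 97 − 51 = 46 density bands.
46 density bands at 2 per year is 46 / 2 = 23 years.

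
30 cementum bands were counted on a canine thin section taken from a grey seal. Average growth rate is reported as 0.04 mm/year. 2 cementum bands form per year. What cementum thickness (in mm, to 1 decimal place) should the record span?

30 cementum bands at 2 per year is 30 / 2 = 15 years.
15 years at 0.04 mm/year gives 0.04 × 15 = 0.6 mm.

0.6 mm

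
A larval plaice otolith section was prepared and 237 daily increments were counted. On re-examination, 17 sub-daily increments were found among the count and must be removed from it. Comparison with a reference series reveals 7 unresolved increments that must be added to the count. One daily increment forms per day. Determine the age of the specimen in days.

227 days

Adjusted count: 237 − 17 + 7 = 227 daily increments.
At one daily increment per day, that is 227 days.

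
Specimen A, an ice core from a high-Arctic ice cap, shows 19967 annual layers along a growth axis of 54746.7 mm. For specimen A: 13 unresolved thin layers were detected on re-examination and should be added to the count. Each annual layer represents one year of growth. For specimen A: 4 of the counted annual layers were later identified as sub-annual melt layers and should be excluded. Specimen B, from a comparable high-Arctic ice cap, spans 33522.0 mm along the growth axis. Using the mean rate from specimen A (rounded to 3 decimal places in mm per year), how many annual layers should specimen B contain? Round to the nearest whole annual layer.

12230 annual layers

Specimen A: after corrections the count is 19967 − 4 + 13 = 19976 annual layers.
A: 54746.7 mm over 19976 years gives 54746.7 / 19976 ≈ 2.741 mm per year.
Specimen B: 33522.0 mm / 2.741 mm per year = 12229.84 years ≈ 12230 annual layers.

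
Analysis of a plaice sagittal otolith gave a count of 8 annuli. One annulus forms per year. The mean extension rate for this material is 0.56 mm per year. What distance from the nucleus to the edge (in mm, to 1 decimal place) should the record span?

The record spans 8 years at 0.56 mm per year.
8 years at 0.56 mm/year gives 0.56 × 8 = 4.5 mm.

4.5 mm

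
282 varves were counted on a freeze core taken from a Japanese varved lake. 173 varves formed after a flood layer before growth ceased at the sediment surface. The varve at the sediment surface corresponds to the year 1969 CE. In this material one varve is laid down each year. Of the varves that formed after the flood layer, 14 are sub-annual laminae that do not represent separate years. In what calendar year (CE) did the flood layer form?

1810 CE

173 varves post-date the flood layer.
Excluding 14 false varves: 173 − 14 = 159.
1969 − 159 = 1810 CE.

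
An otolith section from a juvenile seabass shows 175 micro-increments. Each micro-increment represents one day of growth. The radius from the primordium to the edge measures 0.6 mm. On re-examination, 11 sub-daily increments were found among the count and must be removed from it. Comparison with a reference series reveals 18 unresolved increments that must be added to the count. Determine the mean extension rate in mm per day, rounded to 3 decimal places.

After corrections the count is 175 − 11 + 18 = 182 micro-increments.
Extension rate ≈ 0.6 / 182 = 0.003 mm per day.

0.003 mm per day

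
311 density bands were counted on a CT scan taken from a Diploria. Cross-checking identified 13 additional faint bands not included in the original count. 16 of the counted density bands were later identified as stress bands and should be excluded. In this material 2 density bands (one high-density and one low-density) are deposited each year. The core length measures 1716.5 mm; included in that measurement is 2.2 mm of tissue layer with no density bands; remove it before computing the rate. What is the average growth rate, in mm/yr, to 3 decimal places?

After corrections the count is 311 − 16 + 13 = 308 density bands.
Dividing by 2 density bands per year: 308 / 2 = 154 years.
The growth record spans 1716.5 − 2.2 = 1714.3 mm.
Extension rate ≈ 1714.3 / 154 = 11.132 mm/yr.

11.132 mm/yr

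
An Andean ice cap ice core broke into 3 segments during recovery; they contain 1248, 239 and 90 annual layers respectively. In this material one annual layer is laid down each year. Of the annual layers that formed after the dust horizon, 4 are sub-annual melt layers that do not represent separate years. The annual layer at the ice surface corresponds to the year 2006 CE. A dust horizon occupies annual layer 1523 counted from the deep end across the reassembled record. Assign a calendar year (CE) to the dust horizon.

1956 CE

Total annual layers = 1248 + 239 + 90 = 1577.
The dust horizon sits at annual layer 1523 from the deep end, so 1577 − 1523 = 54 annual layers formed after it.
Removing the 4 false annual layers leaves 54 − 4 = 50 true annual layers beyond the dust horizon.
2006 − 50 = 1956 CE.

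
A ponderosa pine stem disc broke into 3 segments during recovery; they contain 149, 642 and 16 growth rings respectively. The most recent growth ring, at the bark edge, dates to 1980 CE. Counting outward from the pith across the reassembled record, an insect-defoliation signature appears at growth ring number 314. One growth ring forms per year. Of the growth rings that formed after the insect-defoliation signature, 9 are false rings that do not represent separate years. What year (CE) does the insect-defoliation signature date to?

1496 CE

Total growth rings = 149 + 642 + 16 = 807.
Between growth ring 314 and the bark edge there are 807 − 314 = 493 growth rings.
493 − 9 false = 484 true growth rings after the insect-defoliation signature.
The growth ring at the bark edge is 1980 CE, so the insect-defoliation signature dates to 1980 − 484 = 1496 CE.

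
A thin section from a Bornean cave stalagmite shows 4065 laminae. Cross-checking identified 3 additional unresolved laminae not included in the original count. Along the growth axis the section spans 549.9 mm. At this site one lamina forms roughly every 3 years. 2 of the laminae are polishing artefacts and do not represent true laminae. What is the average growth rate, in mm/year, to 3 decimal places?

0.045 mm/year

True lamina count = 4065 − 2 + 3 = 4066.
Multiplying by 3 years per lamina: 4066 × 3 = 12198 years.
Extension rate ≈ 549.9 / 12198 = 0.045 mm/year.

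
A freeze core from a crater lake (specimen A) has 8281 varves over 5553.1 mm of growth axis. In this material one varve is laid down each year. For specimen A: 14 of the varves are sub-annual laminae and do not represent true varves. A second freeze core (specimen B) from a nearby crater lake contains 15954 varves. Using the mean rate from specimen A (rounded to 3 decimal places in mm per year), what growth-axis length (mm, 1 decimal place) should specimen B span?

Specimen A: true varve count = 8281 − 14 = 8267.
A: Mean rate = 5553.1 mm / 8267 years ≈ 0.672 mm/yr.
For B, 0.672 mm/year × 15954 years = 10721.1 mm.

10721.1 mm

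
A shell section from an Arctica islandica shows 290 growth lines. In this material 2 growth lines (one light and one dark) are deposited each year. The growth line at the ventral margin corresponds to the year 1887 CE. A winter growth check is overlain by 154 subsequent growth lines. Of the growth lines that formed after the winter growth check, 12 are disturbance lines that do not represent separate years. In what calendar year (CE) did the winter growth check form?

There are 154 growth lines younger than the winter growth check.
154 − 12 false = 142 true growth lines after the winter growth check.
142 growth lines at 2 per year is 142 / 2 = 71 years.
The growth line at the ventral margin is 1887 CE, so the winter growth check dates to 1887 − 71 = 1816 CE.

1816 CE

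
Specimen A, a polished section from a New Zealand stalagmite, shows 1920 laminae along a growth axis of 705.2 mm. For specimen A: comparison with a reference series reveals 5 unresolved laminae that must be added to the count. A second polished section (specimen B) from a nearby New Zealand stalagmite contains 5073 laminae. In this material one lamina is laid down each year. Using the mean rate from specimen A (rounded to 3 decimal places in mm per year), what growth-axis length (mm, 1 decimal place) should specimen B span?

Specimen A: adjusted count: 1920 + 5 = 1925 laminae.
A: Mean rate = 705.2 mm / 1925 years ≈ 0.366 mm/yr.
For B, 0.366 mm/year × 5073 years = 1856.7 mm.

1856.7 mm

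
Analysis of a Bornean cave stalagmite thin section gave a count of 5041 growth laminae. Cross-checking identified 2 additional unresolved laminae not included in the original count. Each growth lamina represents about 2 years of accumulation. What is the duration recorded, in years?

10086 yr

True growth lamina count = 5041 + 2 = 5043.
5043 growth laminae at 2 years each span 5043 × 2 = 10086 years.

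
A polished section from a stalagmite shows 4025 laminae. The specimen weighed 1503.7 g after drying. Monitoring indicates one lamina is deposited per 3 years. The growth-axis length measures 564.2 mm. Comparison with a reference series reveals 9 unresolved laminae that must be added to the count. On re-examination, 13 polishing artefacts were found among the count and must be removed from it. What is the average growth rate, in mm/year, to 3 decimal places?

0.047 mm/year

Correcting the raw count gives 4025 − 13 + 9 = 4021 true laminae.
At 3 years per lamina, 4021 × 3 = 12063 years.
Extension rate ≈ 564.2 / 12063 = 0.047 mm/year.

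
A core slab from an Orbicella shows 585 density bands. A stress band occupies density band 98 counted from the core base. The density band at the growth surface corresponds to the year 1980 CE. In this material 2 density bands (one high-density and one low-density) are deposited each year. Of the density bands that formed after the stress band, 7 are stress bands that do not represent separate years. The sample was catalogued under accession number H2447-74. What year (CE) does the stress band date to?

Between density band 98 and the growth surface there are 585 − 98 = 487 density bands.
Removing the 7 false density bands leaves 487 − 7 = 480 true density bands beyond the stress band.
480 density bands at 2 per year is 480 / 2 = 240 years.
The density band at the growth surface is 1980 CE, so the stress band dates to 1980 − 240 = 1740 CE.

1740 CE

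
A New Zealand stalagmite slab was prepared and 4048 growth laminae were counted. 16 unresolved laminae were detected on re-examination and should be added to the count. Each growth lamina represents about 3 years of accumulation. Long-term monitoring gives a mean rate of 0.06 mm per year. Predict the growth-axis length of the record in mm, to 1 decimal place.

731.5 mm

After corrections the count is 4048 + 16 = 4064 growth laminae.
At 3 years per growth lamina, 4064 × 3 = 12192 years.
Predicted length = 0.06 mm/year × 12192 years = 731.5 mm.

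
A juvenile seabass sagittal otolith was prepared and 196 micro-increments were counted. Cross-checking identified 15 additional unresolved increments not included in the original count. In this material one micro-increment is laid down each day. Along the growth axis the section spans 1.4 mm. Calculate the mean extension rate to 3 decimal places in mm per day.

0.007 mm per day

Adjusted count: 196 + 15 = 211 micro-increments.
Extension rate ≈ 1.4 / 211 = 0.007 mm per day.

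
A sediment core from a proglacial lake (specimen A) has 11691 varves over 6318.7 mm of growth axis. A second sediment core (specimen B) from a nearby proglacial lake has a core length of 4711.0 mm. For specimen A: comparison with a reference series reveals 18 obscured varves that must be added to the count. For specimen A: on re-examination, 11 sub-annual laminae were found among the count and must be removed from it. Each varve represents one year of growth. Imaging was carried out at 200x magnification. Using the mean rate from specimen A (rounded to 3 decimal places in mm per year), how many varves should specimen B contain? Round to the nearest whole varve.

Specimen A: correcting the raw count gives 11691 − 11 + 18 = 11698 true varves.
A: Mean rate = 6318.7 mm / 11698 years ≈ 0.540 mm per year.
B spans 4711.0 / 0.540 = 8724.07 years ≈ 8724 varves.

8724 varves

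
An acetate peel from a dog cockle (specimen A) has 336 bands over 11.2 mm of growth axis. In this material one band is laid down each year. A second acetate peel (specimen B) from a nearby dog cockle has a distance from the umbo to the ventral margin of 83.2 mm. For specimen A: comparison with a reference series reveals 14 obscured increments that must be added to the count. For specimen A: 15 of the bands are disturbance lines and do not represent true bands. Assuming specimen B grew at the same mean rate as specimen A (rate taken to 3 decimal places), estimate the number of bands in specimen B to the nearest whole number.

2521 bands

Specimen A: after corrections the count is 336 − 15 + 14 = 335 bands.
A: Extension rate ≈ 11.2 / 335 = 0.033 mm per year.
For B, 83.2 / 0.033 = 2521.21 years ≈ 2521 bands.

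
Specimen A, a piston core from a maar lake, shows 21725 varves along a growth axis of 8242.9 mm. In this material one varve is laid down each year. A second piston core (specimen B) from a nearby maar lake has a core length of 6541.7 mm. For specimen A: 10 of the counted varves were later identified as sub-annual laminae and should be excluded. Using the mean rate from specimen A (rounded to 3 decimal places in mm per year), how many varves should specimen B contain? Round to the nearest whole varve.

17215 varves

Specimen A: adjusted count: 21725 − 10 = 21715 varves.
A: Mean rate = 8242.9 mm / 21715 years ≈ 0.380 mm per year.
For B, 6541.7 / 0.380 = 17215.00 years ≈ 17215 varves.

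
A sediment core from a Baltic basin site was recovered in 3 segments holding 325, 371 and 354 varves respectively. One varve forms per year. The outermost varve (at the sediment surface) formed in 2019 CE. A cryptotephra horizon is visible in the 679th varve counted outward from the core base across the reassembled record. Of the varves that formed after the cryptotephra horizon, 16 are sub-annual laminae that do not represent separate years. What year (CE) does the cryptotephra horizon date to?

Total varves = 325 + 371 + 354 = 1050.
1050 − 679 = 371 varves lie beyond the cryptotephra horizon toward the sediment surface.
Removing the 16 false varves leaves 371 − 16 = 355 true varves beyond the cryptotephra horizon.
Counting back 355 years from 2019 CE places the cryptotephra horizon in 2019 − 355 = 1664 CE.

1664 CE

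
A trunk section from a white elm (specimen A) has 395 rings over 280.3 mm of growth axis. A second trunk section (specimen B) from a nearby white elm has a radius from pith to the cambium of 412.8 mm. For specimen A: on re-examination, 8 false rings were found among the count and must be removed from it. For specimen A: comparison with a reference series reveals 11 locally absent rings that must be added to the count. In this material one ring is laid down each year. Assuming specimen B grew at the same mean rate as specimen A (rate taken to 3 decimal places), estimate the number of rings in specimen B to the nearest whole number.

586 rings

Specimen A: true ring count = 395 − 8 + 11 = 398.
A: Extension rate ≈ 280.3 / 398 = 0.704 mm/yr.
B spans 412.8 / 0.704 = 586.36 years ≈ 586 rings.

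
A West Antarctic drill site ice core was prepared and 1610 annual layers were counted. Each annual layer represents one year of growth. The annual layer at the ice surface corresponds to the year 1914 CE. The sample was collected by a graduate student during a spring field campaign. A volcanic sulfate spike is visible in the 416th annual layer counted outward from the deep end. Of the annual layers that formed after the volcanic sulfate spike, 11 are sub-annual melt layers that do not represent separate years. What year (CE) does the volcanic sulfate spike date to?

731 CE

Between annual layer 416 and the ice surface there are 1610 − 416 = 1194 annual layers.
Excluding 11 false annual layers: 1194 − 11 = 1183.
1914 − 1183 = 731 CE.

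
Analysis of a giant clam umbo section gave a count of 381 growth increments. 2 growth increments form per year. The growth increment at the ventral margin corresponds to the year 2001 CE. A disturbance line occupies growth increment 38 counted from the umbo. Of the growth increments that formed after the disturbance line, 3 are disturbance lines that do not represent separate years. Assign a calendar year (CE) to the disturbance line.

1831 CE

381 − 38 = 343 growth increments lie beyond the disturbance line toward the ventral margin.
Excluding 3 false growth increments: 343 − 3 = 340.
340 growth increments at 2 per year is 340 / 2 = 170 years.
Counting back 170 years from 2001 CE places the disturbance line in 2001 − 170 = 1831 CE.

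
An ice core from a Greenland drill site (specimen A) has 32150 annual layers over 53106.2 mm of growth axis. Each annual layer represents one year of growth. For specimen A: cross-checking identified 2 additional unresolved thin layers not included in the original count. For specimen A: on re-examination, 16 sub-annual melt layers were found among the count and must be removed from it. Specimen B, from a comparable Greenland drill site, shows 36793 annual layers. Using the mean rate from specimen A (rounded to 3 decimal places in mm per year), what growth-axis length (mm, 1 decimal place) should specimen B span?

60818.8 mm

Specimen A: correcting the raw count gives 32150 − 16 + 2 = 32136 true annual layers.
A: 53106.2 mm over 32136 years gives 53106.2 / 32136 ≈ 1.653 mm/yr.
For B, 1.653 mm/year × 36793 years = 60818.8 mm.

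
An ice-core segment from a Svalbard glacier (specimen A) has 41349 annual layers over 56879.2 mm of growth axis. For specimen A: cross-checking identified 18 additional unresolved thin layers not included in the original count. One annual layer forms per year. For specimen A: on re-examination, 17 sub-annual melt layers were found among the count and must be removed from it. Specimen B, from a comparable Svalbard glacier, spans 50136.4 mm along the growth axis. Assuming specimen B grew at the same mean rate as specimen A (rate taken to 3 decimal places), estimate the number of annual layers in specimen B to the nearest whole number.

Specimen A: after corrections the count is 41349 − 17 + 18 = 41350 annual layers.
A: Extension rate ≈ 56879.2 / 41350 = 1.376 mm per year.
For B, 50136.4 / 1.376 = 36436.34 years ≈ 36436 annual layers.

36436 annual layers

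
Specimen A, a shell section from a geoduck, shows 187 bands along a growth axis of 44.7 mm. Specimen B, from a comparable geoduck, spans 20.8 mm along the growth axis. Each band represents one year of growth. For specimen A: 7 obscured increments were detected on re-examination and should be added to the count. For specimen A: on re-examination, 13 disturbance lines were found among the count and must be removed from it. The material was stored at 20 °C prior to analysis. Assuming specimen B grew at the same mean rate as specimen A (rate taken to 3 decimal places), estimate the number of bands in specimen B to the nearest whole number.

84 bands

Specimen A: after corrections the count is 187 − 13 + 7 = 181 bands.
A: 44.7 mm over 181 years gives 44.7 / 181 ≈ 0.247 mm/yr.
Specimen B: 20.8 mm / 0.247 mm per year = 84.21 years ≈ 84 bands.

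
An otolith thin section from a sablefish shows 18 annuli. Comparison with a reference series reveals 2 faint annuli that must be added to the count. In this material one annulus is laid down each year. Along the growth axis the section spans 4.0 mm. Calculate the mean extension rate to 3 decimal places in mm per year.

Correcting the raw count gives 18 + 2 = 20 true annuli.
Extension rate ≈ 4.0 / 20 = 0.200 mm per year.

0.200 mm per year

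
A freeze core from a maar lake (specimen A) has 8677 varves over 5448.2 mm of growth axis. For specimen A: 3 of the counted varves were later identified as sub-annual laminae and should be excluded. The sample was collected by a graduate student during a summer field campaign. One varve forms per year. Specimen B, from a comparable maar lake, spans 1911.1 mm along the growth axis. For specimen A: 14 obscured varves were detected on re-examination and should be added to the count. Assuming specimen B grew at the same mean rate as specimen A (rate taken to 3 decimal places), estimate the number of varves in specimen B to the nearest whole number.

3048 varves

Specimen A: correcting the raw count gives 8677 − 3 + 14 = 8688 true varves.
A: Mean rate = 5448.2 mm / 8688 years ≈ 0.627 mm per year.
Specimen B: 1911.1 mm / 0.627 mm per year = 3048.01 years ≈ 3048 varves.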